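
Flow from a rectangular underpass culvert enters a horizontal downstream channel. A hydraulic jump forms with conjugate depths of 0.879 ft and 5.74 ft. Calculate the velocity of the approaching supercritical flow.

For a rectangular channel the momentum equation gives q² = ½·g·y₁·y₂·(y₁ + y₂) = ½×32.2×0.879×5.74×6.62 = 538.
q = √538 = 23.2 ft²/s.
V₁ = q/y₁ = 23.2/0.879 = 26.4 ft/s.

V₁ = 26.4 ft/s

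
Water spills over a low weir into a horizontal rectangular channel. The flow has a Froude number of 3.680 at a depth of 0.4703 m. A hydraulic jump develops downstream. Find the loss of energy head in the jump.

ΔE = 1.289 m

Fr₁ = 3.680 (given).
From the momentum equation for a rectangular channel, y₂/y₁ = ½[√(1 + 8Fr₁²) − 1] = ½[√109.34 − 1] = 4.728.
y₂ = 4.728 × 0.4703 = 2.224 m.
Head loss: ΔE = (y₂ − y₁)³/(4y₁y₂) = (2.224 − 0.4703)³/(4×0.4703×2.224) = 5.391/4.183 = 1.289 m.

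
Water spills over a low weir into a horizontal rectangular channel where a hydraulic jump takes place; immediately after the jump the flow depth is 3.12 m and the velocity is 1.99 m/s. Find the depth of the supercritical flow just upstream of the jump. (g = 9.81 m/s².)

y₁ = 0.665 m

Fr₂ = V₂/√(g·y₂) = 1.99/√(9.81×3.12) = 0.360.
Since the conjugate-depth ratio holds either way, y₁/y₂ = ½[√(1 + 8Fr₂²) − 1] = ½[√2.035 − 1] = 0.213.
y₁ = 0.213 × 3.12 = 0.665 m.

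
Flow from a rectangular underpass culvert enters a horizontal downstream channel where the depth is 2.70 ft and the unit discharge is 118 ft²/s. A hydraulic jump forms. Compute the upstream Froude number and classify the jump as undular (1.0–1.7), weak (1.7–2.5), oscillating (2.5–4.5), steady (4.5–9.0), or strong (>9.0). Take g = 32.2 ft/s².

Fr₁ = 4.69; steady jump

V₁ = q/y₁ = 118/2.70 = 43.7 ft/s. Fr₁ = V₁/√(g·y₁) = 43.7/√(32.2×2.70) = 4.69.
Fr₁ = 4.69 lies in the steady range.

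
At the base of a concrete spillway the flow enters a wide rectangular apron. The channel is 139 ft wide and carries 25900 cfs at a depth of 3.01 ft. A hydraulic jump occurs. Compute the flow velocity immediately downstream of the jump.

q = Q/b = 25900/139 = 186 ft²/s; V₁ = q/y₁ = 61.9 ft/s. Fr₁ = V₁/√(g·y₁) = 6.29.
From the momentum equation for a rectangular channel, y₂/y₁ = ½[√(1 + 8Fr₁²) − 1] = ½[√317.3 − 1] = 8.41.
y₂ = 8.41 × 3.01 = 25.3 ft.
V₂ = q/y₂ = 186/25.3 = 7.36 ft/s.

V₂ = 7.36 ft/s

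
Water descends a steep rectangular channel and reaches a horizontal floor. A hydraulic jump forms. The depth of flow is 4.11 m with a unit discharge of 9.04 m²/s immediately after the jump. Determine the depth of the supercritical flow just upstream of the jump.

y₁ = 0.822 m

V₂ = q/y₂ = 9.04/4.11 = 2.20 m/s; Fr₂ = V₂/√(g·y₂) = 0.346.
The Bélanger relation is symmetric: y₁/y₂ = ½[√(1 + 8Fr₂²) − 1] = ½[√1.960 − 1] = 0.200.
y₁ = 0.200 × 4.11 = 0.822 m.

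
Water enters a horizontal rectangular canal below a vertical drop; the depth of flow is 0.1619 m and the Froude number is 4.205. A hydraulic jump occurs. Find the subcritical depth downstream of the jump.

Fr₁ = 4.205 (given).
From the momentum equation for a rectangular channel, y₂/y₁ = ½[√(1 + 8Fr₁²) − 1] = ½[√142.46 − 1] = 5.468.
y₂ = 5.468 × 0.1619 = 0.8852 m.

y₂ = 0.8852 m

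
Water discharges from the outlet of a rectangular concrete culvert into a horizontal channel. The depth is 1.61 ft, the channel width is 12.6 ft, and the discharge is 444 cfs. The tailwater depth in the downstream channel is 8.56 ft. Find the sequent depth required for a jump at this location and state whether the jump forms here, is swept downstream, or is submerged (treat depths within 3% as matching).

y₂ = 6.16 ft; the jump is submerged

q = Q/b = 444/12.6 = 35.2 ft²/s; V₁ = q/y₁ = 21.9 ft/s. Fr₁ = V₁/√(g·y₁) = 3.04.
Conjugate-depth relation: y₂/y₁ = ½[√(1 + 8Fr₁²) − 1] = ½[√74.92 − 1] = 3.83.
y₂ = 3.83 × 1.61 = 6.16 ft.
Tailwater y_tw = 8.56 ft: y_tw > y₂, so the jump is submerged.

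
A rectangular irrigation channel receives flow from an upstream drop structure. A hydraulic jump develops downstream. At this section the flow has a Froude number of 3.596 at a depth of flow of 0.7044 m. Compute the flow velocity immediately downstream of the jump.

Fr₁ = 3.596 (given).
Bélanger equation: y₂/y₁ = ½[√(1 + 8Fr₁²) − 1] = ½[√104.45 − 1] = 4.610.
y₂ = 4.610 × 0.7044 = 3.247 m.
V₁ = Fr₁·√(g·y₁) = 3.596×√(9.81×0.7044) = 9.453 m/s; q = V₁·y₁ = 6.659 m²/s.
V₂ = q/y₂ = 6.659/3.247 = 2.051 m/s.

V₂ = 2.051 m/s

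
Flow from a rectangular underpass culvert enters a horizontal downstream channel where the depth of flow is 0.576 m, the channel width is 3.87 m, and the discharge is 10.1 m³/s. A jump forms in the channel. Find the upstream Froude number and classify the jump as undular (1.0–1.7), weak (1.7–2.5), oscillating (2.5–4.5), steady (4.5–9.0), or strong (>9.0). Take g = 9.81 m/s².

q = Q/b = 10.1/3.87 = 2.61 m²/s; V₁ = q/y₁ = 4.53 m/s. Fr₁ = V₁/√(g·y₁) = 1.91.
Fr₁ = 1.91 lies in the weak range.

Fr₁ = 1.91; weak jump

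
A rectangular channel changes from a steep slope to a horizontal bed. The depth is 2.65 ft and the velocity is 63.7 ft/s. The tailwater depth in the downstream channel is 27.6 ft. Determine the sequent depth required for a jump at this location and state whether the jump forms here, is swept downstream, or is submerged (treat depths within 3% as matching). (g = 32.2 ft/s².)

Fr₁ = V₁/√(g·y₁) = 63.7/√(32.2×2.65) = 6.90.
Bélanger equation: y₂/y₁ = ½[√(1 + 8Fr₁²) − 1] = ½[√381.4 − 1] = 9.27.
y₂ = 9.27 × 2.65 = 24.6 ft.
Tailwater y_tw = 27.6 ft: y_tw > y₂, so the jump is submerged.

y₂ = 24.6 ft; the jump is submerged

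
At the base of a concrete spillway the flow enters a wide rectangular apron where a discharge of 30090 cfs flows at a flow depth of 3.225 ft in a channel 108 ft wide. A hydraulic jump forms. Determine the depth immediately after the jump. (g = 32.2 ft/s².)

y₂ = 37.09 ft

q = Q/b = 30090/108 = 278.6 ft²/s; V₁ = q/y₁ = 86.39 ft/s. Fr₁ = V₁/√(g·y₁) = 8.478.
By Bélanger, y₂/y₁ = ½[√(1 + 8Fr₁²) − 1] = ½[√575.97 − 1] = 11.50.
y₂ = 11.50 × 3.225 = 37.09 ft.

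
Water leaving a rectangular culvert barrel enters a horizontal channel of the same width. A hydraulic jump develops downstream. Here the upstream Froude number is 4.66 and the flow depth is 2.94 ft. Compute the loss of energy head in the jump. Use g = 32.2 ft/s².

Fr₁ = 4.66 (given).
Sequent-depth ratio: y₂/y₁ = ½[√(1 + 8Fr₁²) − 1] = ½[√174.7 − 1] = 6.11.
y₂ = 6.11 × 2.94 = 18.0 ft.
Head loss: ΔE = (y₂ − y₁)³/(4y₁y₂) = (18.0 − 2.94)³/(4×2.94×18.0) = 3389/211 = 16.0 ft.

ΔE = 16.0 ft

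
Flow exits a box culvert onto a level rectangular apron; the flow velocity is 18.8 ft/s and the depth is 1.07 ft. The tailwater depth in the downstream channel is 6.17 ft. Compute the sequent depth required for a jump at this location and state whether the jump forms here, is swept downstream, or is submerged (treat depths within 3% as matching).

Fr₁ = V₁/√(g·y₁) = 18.8/√(32.2×1.07) = 3.20.
By Bélanger, y₂/y₁ = ½[√(1 + 8Fr₁²) − 1] = ½[√83.07 − 1] = 4.06.
y₂ = 4.06 × 1.07 = 4.34 ft.
Tailwater y_tw = 6.17 ft: y_tw > y₂, so the jump is submerged.

y₂ = 4.34 ft; the jump is submerged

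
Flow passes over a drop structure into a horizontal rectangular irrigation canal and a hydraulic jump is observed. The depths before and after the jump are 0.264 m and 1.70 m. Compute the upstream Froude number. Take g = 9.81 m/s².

Fr₁ = 4.89

For a rectangular channel the momentum equation gives q² = ½·g·y₁·y₂·(y₁ + y₂) = ½×9.81×0.264×1.70×1.96 = 4.32.
q = √4.32 = 2.08 m²/s.
V₁ = q/y₁ = 7.88 m/s; Fr₁ = V₁/√(g·y₁) = 4.89.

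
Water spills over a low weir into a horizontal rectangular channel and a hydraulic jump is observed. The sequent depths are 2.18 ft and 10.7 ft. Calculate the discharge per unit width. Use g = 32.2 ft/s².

q = 69.5 ft²/s

For a rectangular channel the momentum equation gives q² = ½·g·y₁·y₂·(y₁ + y₂) = ½×32.2×2.18×10.7×12.9 = 4837.
q = √4837 = 69.5 ft²/s.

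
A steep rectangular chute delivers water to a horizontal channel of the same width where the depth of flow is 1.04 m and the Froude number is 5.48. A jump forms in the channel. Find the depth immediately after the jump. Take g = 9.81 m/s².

Fr₁ = 5.48 (given).
From the momentum equation for a rectangular channel, y₂/y₁ = ½[√(1 + 8Fr₁²) − 1] = ½[√241.2 − 1] = 7.27.
y₂ = 7.27 × 1.04 = 7.56 m.

y₂ = 7.56 m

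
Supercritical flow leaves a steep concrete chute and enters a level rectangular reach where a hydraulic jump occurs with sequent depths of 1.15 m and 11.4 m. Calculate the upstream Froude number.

Fr₁ = 7.35

For a rectangular channel the momentum equation gives q² = ½·g·y₁·y₂·(y₁ + y₂) = ½×9.81×1.15×11.4×12.6 = 807.
q = √807 = 28.4 m²/s.
V₁ = q/y₁ = 24.7 m/s; Fr₁ = V₁/√(g·y₁) = 7.35.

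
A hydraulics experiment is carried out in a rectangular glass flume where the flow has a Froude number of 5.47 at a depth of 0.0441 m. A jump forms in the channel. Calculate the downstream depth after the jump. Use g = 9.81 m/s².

y₂ = 0.320 m

Fr₁ = 5.47 (given).
By Bélanger, y₂/y₁ = ½[√(1 + 8Fr₁²) − 1] = ½[√240.4 − 1] = 7.25.
y₂ = 7.25 × 0.0441 = 0.320 m.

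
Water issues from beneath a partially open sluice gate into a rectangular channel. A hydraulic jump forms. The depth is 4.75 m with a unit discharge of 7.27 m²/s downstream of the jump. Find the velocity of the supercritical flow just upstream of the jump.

V₂ = q/y₂ = 7.27/4.75 = 1.53 m/s; Fr₂ = V₂/√(g·y₂) = 0.224.
Applying the sequent-depth relation in reverse, y₁/y₂ = ½[√(1 + 8Fr₂²) − 1] = ½[√1.402 − 1] = 0.0921.
y₁ = 0.0921 × 4.75 = 0.437 m.
V₁ = q/y₁ = 7.27/0.437 = 16.6 m/s.

V₁ = 16.6 m/s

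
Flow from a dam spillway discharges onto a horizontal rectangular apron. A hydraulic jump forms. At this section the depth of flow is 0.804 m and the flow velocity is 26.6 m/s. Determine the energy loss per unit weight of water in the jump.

ΔE = 26.3 m

Fr₁ = V₁/√(g·y₁) = 26.6/√(9.81×0.804) = 9.47.
By Bélanger, y₂/y₁ = ½[√(1 + 8Fr₁²) − 1] = ½[√718.7 − 1] = 12.9.
y₂ = 12.9 × 0.804 = 10.4 m.
q = V₁·y₁ = 26.6 × 0.804 = 21.4 m²/s. V₂ = q/y₂ = 21.4/10.4 = 2.06 m/s. E₁ = y₁ + V₁²/2g = 36.9 m; E₂ = y₂ + V₂²/2g = 10.6 m. ΔE = E₁ − E₂ = 26.3 m.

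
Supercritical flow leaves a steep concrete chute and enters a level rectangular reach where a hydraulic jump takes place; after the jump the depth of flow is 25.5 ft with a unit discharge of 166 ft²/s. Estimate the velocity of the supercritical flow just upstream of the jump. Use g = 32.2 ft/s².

V₂ = q/y₂ = 166/25.5 = 6.51 ft/s; Fr₂ = V₂/√(g·y₂) = 0.227.
From the momentum equation (using Fr₂), y₁/y₂ = ½[√(1 + 8Fr₂²) − 1] = ½[√1.413 − 1] = 0.0943.
y₁ = 0.0943 × 25.5 = 2.41 ft.
V₁ = q/y₁ = 166/2.41 = 69.0 ft/s.

V₁ = 69.0 ft/s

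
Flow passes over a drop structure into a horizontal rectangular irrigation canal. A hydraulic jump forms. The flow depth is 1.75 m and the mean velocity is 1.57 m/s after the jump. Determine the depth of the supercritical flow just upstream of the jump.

Fr₂ = V₂/√(g·y₂) = 1.57/√(9.81×1.75) = 0.379.
The Bélanger relation is symmetric: y₁/y₂ = ½[√(1 + 8Fr₂²) − 1] = ½[√2.149 − 1] = 0.233.
y₁ = 0.233 × 1.75 = 0.408 m.

y₁ = 0.408 m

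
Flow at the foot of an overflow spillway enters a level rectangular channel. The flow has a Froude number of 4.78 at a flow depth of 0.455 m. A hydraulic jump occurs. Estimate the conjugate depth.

y₂ = 2.86 m

Fr₁ = 4.78 (given).
By Bélanger, y₂/y₁ = ½[√(1 + 8Fr₁²) − 1] = ½[√183.8 − 1] = 6.28.
y₂ = 6.28 × 0.455 = 2.86 m.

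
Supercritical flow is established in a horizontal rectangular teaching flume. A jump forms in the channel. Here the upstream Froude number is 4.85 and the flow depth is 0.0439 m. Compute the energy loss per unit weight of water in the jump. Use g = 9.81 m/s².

ΔE = 0.268 m

Fr₁ = 4.85 (given).
From the momentum equation for a rectangular channel, y₂/y₁ = ½[√(1 + 8Fr₁²) − 1] = ½[√189.2 − 1] = 6.38.
y₂ = 6.38 × 0.0439 = 0.280 m.
Head loss: ΔE = (y₂ − y₁)³/(4y₁y₂) = (0.280 − 0.0439)³/(4×0.0439×0.280) = 0.0132/0.0492 = 0.268 m.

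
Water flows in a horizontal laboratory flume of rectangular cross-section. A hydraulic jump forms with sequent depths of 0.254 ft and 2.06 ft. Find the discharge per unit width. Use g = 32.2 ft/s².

For a rectangular channel the momentum equation gives q² = ½·g·y₁·y₂·(y₁ + y₂) = ½×32.2×0.254×2.06×2.31 = 19.5.
q = √19.5 = 4.42 ft²/s.

q = 4.42 ft²/s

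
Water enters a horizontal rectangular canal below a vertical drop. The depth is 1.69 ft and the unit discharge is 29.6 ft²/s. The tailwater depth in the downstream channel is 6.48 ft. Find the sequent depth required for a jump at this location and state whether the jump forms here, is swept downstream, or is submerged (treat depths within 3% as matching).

V₁ = q/y₁ = 29.6/1.69 = 17.5 ft/s. Fr₁ = V₁/√(g·y₁) = 17.5/√(32.2×1.69) = 2.37.
Sequent-depth ratio: y₂/y₁ = ½[√(1 + 8Fr₁²) − 1] = ½[√46.10 − 1] = 2.89.
y₂ = 2.89 × 1.69 = 4.89 ft.
Tailwater y_tw = 6.48 ft: y_tw > y₂, so the jump is submerged.

y₂ = 4.89 ft; the jump is submerged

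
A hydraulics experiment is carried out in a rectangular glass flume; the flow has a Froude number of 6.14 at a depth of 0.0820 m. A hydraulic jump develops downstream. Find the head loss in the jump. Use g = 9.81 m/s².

Fr₁ = 6.14 (given).
Conjugate-depth relation: y₂/y₁ = ½[√(1 + 8Fr₁²) − 1] = ½[√302.6 − 1] = 8.20.
y₂ = 8.20 × 0.0820 = 0.672 m.
V₁ = Fr₁·√(g·y₁) = 6.14×√(9.81×0.0820) = 5.51 m/s; q = V₁·y₁ = 0.452 m²/s. V₂ = q/y₂ = 0.452/0.672 = 0.672 m/s. E₁ = y₁ + V₁²/2g = 1.63 m; E₂ = y₂ + V₂²/2g = 0.695 m. ΔE = E₁ − E₂ = 0.932 m.

ΔE = 0.932 m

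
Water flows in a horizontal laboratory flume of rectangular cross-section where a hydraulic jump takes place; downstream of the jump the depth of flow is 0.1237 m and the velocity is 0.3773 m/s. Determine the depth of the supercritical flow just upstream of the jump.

Fr₂ = V₂/√(g·y₂) = 0.3773/√(9.81×0.1237) = 0.3425.
Applying the sequent-depth relation in reverse, y₁/y₂ = ½[√(1 + 8Fr₂²) − 1] = ½[√1.9385 − 1] = 0.1961.
y₁ = 0.1961 × 0.1237 = 0.02426 m.

y₁ = 0.02426 m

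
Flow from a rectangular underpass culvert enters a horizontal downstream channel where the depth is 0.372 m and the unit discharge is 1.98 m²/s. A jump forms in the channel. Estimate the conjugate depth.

y₂ = 1.29 m

V₁ = q/y₁ = 1.98/0.372 = 5.32 m/s. Fr₁ = V₁/√(g·y₁) = 5.32/√(9.81×0.372) = 2.79.
By Bélanger, y₂/y₁ = ½[√(1 + 8Fr₁²) − 1] = ½[√63.10 − 1] = 3.47.
y₂ = 3.47 × 0.372 = 1.29 m.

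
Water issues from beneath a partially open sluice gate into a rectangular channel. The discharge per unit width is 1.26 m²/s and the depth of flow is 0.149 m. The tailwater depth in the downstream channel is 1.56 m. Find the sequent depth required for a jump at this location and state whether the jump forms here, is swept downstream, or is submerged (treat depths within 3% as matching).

V₁ = q/y₁ = 1.26/0.149 = 8.46 m/s. Fr₁ = V₁/√(g·y₁) = 8.46/√(9.81×0.149) = 6.99.
From the momentum equation for a rectangular channel, y₂/y₁ = ½[√(1 + 8Fr₁²) − 1] = ½[√392.4 − 1] = 9.40.
y₂ = 9.40 × 0.149 = 1.40 m.
Tailwater y_tw = 1.56 m: y_tw > y₂, so the jump is submerged.

y₂ = 1.40 m; the jump is submerged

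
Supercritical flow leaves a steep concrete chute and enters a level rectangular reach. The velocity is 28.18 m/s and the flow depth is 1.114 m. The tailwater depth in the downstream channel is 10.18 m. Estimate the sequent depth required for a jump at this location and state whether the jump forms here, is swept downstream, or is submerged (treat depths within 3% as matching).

y₂ = 12.88 m; the jump is swept downstream

Fr₁ = V₁/√(g·y₁) = 28.18/√(9.81×1.114) = 8.524.
Bélanger equation: y₂/y₁ = ½[√(1 + 8Fr₁²) − 1] = ½[√582.32 − 1] = 11.57.
y₂ = 11.57 × 1.114 = 12.88 m.
Tailwater y_tw = 10.18 m: y_tw < y₂, so the jump is swept downstream.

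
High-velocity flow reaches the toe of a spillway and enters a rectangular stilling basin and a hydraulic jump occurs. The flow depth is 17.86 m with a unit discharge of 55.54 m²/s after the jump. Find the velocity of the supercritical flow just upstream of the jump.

V₁ = 31.00 m/s

V₂ = q/y₂ = 55.54/17.86 = 3.110 m/s; Fr₂ = V₂/√(g·y₂) = 0.2349.
Since the conjugate-depth ratio holds either way, y₁/y₂ = ½[√(1 + 8Fr₂²) − 1] = ½[√1.4416 − 1] = 0.1003.
y₁ = 0.1003 × 17.86 = 1.792 m.
V₁ = q/y₁ = 55.54/1.792 = 31.00 m/s.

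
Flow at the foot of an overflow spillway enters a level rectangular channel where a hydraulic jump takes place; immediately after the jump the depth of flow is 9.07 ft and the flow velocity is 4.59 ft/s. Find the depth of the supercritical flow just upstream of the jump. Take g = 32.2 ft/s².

Fr₂ = V₂/√(g·y₂) = 4.59/√(32.2×9.07) = 0.269.
From the momentum equation (using Fr₂), y₁/y₂ = ½[√(1 + 8Fr₂²) − 1] = ½[√1.577 − 1] = 0.128.
y₁ = 0.128 × 9.07 = 1.16 ft.

y₁ = 1.16 ft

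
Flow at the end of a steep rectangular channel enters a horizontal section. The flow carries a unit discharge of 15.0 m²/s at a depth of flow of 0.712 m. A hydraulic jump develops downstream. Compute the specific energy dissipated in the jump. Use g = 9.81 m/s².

V₁ = q/y₁ = 15.0/0.712 = 21.1 m/s. Fr₁ = V₁/√(g·y₁) = 21.1/√(9.81×0.712) = 7.97.
By Bélanger, y₂/y₁ = ½[√(1 + 8Fr₁²) − 1] = ½[√509.4 − 1] = 10.8.
y₂ = 10.8 × 0.712 = 7.68 m.
Head loss: ΔE = (y₂ − y₁)³/(4y₁y₂) = (7.68 − 0.712)³/(4×0.712×7.68) = 338/21.9 = 15.5 m.

ΔE = 15.5 m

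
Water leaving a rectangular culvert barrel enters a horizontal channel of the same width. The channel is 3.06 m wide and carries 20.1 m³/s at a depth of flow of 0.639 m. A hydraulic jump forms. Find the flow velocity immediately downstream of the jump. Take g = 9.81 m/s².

V₂ = 1.93 m/s

q = Q/b = 20.1/3.06 = 6.57 m²/s; V₁ = q/y₁ = 10.3 m/s. Fr₁ = V₁/√(g·y₁) = 4.11.
Sequent-depth ratio: y₂/y₁ = ½[√(1 + 8Fr₁²) − 1] = ½[√135.9 − 1] = 5.33.
y₂ = 5.33 × 0.639 = 3.40 m.
V₂ = q/y₂ = 6.57/3.40 = 1.93 m/s.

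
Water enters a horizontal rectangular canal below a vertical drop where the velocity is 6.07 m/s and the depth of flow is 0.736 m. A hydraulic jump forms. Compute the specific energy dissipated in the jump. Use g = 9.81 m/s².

Fr₁ = V₁/√(g·y₁) = 6.07/√(9.81×0.736) = 2.26.
Conjugate-depth relation: y₂/y₁ = ½[√(1 + 8Fr₁²) − 1] = ½[√41.82 − 1] = 2.73.
y₂ = 2.73 × 0.736 = 2.01 m.
q = V₁·y₁ = 6.07 × 0.736 = 4.47 m²/s. V₂ = q/y₂ = 4.47/2.01 = 2.22 m/s. E₁ = y₁ + V₁²/2g = 2.61 m; E₂ = y₂ + V₂²/2g = 2.26 m. ΔE = E₁ − E₂ = 0.351 m.

ΔE = 0.351 m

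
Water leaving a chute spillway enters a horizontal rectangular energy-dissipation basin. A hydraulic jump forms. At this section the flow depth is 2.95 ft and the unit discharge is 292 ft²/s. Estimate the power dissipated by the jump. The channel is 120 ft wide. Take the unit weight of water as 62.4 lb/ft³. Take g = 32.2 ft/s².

V₁ = q/y₁ = 292/2.95 = 99.0 ft/s. Fr₁ = V₁/√(g·y₁) = 99.0/√(32.2×2.95) = 10.2.
Conjugate-depth relation: y₂/y₁ = ½[√(1 + 8Fr₁²) − 1] = ½[√826.2 − 1] = 13.9.
y₂ = 13.9 × 2.95 = 40.9 ft.
Head loss: ΔE = (y₂ − y₁)³/(4y₁y₂) = (40.9 − 2.95)³/(4×2.95×40.9) = 54745/483 = 113 ft.
Q = q·b = 292 × 120 = 35040 cfs. P = γ·Q·ΔE/550 = 62.4 × 35040 × 113 / 550 = 450720 hp.

P = 450720 hp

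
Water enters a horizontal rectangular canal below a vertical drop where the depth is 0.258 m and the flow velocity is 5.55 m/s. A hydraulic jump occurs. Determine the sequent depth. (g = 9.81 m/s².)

Fr₁ = V₁/√(g·y₁) = 5.55/√(9.81×0.258) = 3.49.
By Bélanger, y₂/y₁ = ½[√(1 + 8Fr₁²) − 1] = ½[√98.36 − 1] = 4.46.
y₂ = 4.46 × 0.258 = 1.15 m.

y₂ = 1.15 m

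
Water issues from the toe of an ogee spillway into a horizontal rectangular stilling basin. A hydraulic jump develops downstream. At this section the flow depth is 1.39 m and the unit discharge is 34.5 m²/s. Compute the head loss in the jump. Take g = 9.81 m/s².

ΔE = 19.9 m

V₁ = q/y₁ = 34.5/1.39 = 24.8 m/s. Fr₁ = V₁/√(g·y₁) = 24.8/√(9.81×1.39) = 6.72.
From the momentum equation for a rectangular channel, y₂/y₁ = ½[√(1 + 8Fr₁²) − 1] = ½[√362.4 − 1] = 9.02.
y₂ = 9.02 × 1.39 = 12.5 m.
Head loss: ΔE = (y₂ − y₁)³/(4y₁y₂) = (12.5 − 1.39)³/(4×1.39×12.5) = 1385/69.7 = 19.9 m.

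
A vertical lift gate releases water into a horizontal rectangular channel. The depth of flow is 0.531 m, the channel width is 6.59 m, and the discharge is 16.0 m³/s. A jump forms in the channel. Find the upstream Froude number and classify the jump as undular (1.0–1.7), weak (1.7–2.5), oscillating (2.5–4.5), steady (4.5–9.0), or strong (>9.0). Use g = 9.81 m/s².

Fr₁ = 2.00; weak jump

q = Q/b = 16.0/6.59 = 2.43 m²/s; V₁ = q/y₁ = 4.57 m/s. Fr₁ = V₁/√(g·y₁) = 2.00.
Fr₁ = 2.00 lies in the weak range.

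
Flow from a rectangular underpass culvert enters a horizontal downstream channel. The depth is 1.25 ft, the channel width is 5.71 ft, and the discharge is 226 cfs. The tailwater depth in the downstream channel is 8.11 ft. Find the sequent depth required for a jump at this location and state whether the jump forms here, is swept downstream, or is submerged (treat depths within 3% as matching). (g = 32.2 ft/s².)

q = Q/b = 226/5.71 = 39.6 ft²/s; V₁ = q/y₁ = 31.7 ft/s. Fr₁ = V₁/√(g·y₁) = 4.99.
By Bélanger, y₂/y₁ = ½[√(1 + 8Fr₁²) − 1] = ½[√200.3 − 1] = 6.58.
y₂ = 6.58 × 1.25 = 8.22 ft.
Tailwater y_tw = 8.11 ft: y_tw ≈ y₂, so the jump forms here.

y₂ = 8.22 ft; the jump forms here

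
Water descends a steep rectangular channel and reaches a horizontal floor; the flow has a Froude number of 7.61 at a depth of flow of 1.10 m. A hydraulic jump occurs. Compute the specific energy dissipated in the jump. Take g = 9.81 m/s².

Fr₁ = 7.61 (given).
Conjugate-depth relation: y₂/y₁ = ½[√(1 + 8Fr₁²) − 1] = ½[√464.3 − 1] = 10.3.
y₂ = 10.3 × 1.10 = 11.3 m.
V₁ = Fr₁·√(g·y₁) = 7.61×√(9.81×1.10) = 25.0 m/s; q = V₁·y₁ = 27.5 m²/s. V₂ = q/y₂ = 27.5/11.3 = 2.43 m/s. E₁ = y₁ + V₁²/2g = 33.0 m; E₂ = y₂ + V₂²/2g = 11.6 m. ΔE = E₁ − E₂ = 21.3 m.

ΔE = 21.3 m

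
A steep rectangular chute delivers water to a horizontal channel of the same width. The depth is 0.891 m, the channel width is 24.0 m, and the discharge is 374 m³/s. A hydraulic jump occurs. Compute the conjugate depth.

y₂ = 7.02 m

q = Q/b = 374/24.0 = 15.6 m²/s; V₁ = q/y₁ = 17.5 m/s. Fr₁ = V₁/√(g·y₁) = 5.92.
Bélanger equation: y₂/y₁ = ½[√(1 + 8Fr₁²) − 1] = ½[√281.0 − 1] = 7.88.
y₂ = 7.88 × 0.891 = 7.02 m.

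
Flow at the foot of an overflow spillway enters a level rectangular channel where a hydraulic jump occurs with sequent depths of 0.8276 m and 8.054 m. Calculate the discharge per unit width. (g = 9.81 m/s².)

For a rectangular channel the momentum equation gives q² = ½·g·y₁·y₂·(y₁ + y₂) = ½×9.81×0.8276×8.054×8.882 = 290.4.
q = √290.4 = 17.04 m²/s.

q = 17.04 m²/s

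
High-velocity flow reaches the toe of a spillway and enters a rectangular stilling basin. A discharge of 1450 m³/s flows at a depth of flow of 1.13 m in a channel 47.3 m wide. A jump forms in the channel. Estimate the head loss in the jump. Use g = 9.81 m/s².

ΔE = 25.9 m

q = Q/b = 1450/47.3 = 30.7 m²/s; V₁ = q/y₁ = 27.1 m/s. Fr₁ = V₁/√(g·y₁) = 8.15.
Bélanger equation: y₂/y₁ = ½[√(1 + 8Fr₁²) − 1] = ½[√532.1 − 1] = 11.0.
y₂ = 11.0 × 1.13 = 12.5 m.
V₂ = q/y₂ = 30.7/12.5 = 2.46 m/s. E₁ = y₁ + V₁²/2g = 38.6 m; E₂ = y₂ + V₂²/2g = 12.8 m. ΔE = E₁ − E₂ = 25.9 m.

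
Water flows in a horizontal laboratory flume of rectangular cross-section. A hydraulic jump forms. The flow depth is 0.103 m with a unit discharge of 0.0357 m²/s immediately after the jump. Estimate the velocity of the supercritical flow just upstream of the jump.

V₂ = q/y₂ = 0.0357/0.103 = 0.347 m/s; Fr₂ = V₂/√(g·y₂) = 0.345.
The Bélanger relation is symmetric: y₁/y₂ = ½[√(1 + 8Fr₂²) − 1] = ½[√1.951 − 1] = 0.198.
y₁ = 0.198 × 0.103 = 0.0204 m.
V₁ = q/y₁ = 0.0357/0.0204 = 1.75 m/s.

V₁ = 1.75 m/s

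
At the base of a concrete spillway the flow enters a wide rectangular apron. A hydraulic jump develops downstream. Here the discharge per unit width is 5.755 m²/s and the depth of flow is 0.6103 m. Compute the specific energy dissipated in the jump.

V₁ = q/y₁ = 5.755/0.6103 = 9.430 m/s. Fr₁ = V₁/√(g·y₁) = 9.430/√(9.81×0.6103) = 3.854.
Bélanger equation: y₂/y₁ = ½[√(1 + 8Fr₁²) − 1] = ½[√119.82 − 1] = 4.973.
y₂ = 4.973 × 0.6103 = 3.035 m.
Head loss: ΔE = (y₂ − y₁)³/(4y₁y₂) = (3.035 − 0.6103)³/(4×0.6103×3.035) = 14.26/7.409 = 1.924 m.

ΔE = 1.924 m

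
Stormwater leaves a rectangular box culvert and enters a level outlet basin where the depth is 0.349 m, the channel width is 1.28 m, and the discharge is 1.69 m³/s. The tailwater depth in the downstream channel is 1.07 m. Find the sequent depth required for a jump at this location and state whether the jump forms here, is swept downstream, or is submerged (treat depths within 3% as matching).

q = Q/b = 1.69/1.28 = 1.32 m²/s; V₁ = q/y₁ = 3.78 m/s. Fr₁ = V₁/√(g·y₁) = 2.04.
From the momentum equation for a rectangular channel, y₂/y₁ = ½[√(1 + 8Fr₁²) − 1] = ½[√34.44 − 1] = 2.43.
y₂ = 2.43 × 0.349 = 0.850 m.
Tailwater y_tw = 1.07 m: y_tw > y₂, so the jump is submerged.

y₂ = 0.850 m; the jump is submerged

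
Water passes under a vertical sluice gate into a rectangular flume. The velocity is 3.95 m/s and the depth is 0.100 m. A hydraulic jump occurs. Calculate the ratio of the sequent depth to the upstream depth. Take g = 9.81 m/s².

Fr₁ = V₁/√(g·y₁) = 3.95/√(9.81×0.100) = 3.99.
Conjugate-depth relation: y₂/y₁ = ½[√(1 + 8Fr₁²) − 1] = ½[√128.2 − 1] = 5.16.

y₂/y₁ = 5.16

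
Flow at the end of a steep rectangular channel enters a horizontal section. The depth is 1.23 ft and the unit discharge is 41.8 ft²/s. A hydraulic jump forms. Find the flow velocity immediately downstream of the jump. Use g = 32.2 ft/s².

V₂ = 4.75 ft/s

V₁ = q/y₁ = 41.8/1.23 = 34.0 ft/s. Fr₁ = V₁/√(g·y₁) = 34.0/√(32.2×1.23) = 5.40.
Sequent-depth ratio: y₂/y₁ = ½[√(1 + 8Fr₁²) − 1] = ½[√234.3 − 1] = 7.15.
y₂ = 7.15 × 1.23 = 8.80 ft.
V₂ = q/y₂ = 41.8/8.80 = 4.75 ft/s.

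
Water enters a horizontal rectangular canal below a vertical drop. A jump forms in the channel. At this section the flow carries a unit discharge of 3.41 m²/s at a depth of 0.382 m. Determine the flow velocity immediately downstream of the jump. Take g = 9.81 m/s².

V₂ = 1.48 m/s

V₁ = q/y₁ = 3.41/0.382 = 8.93 m/s. Fr₁ = V₁/√(g·y₁) = 8.93/√(9.81×0.382) = 4.61.
From the momentum equation for a rectangular channel, y₂/y₁ = ½[√(1 + 8Fr₁²) − 1] = ½[√171.1 − 1] = 6.04.
y₂ = 6.04 × 0.382 = 2.31 m.
V₂ = q/y₂ = 3.41/2.31 = 1.48 m/s.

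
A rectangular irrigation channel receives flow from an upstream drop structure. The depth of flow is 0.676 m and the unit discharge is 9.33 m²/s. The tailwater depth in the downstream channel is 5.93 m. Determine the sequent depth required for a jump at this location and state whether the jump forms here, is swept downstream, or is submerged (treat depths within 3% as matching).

y₂ = 4.80 m; the jump is submerged

V₁ = q/y₁ = 9.33/0.676 = 13.8 m/s. Fr₁ = V₁/√(g·y₁) = 13.8/√(9.81×0.676) = 5.36.
By Bélanger, y₂/y₁ = ½[√(1 + 8Fr₁²) − 1] = ½[√230.8 − 1] = 7.10.
y₂ = 7.10 × 0.676 = 4.80 m.
Tailwater y_tw = 5.93 m: y_tw > y₂, so the jump is submerged.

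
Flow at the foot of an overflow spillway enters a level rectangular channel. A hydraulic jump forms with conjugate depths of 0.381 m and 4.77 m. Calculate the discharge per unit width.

q = 6.78 m²/s

For a rectangular channel the momentum equation gives q² = ½·g·y₁·y₂·(y₁ + y₂) = ½×9.81×0.381×4.77×5.15 = 45.9.
q = √45.9 = 6.78 m²/s.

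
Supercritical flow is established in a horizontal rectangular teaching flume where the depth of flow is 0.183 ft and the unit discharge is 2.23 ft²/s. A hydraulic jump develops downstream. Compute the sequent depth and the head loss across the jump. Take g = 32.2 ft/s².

V₁ = q/y₁ = 2.23/0.183 = 12.2 ft/s. Fr₁ = V₁/√(g·y₁) = 12.2/√(32.2×0.183) = 5.02.
Conjugate-depth relation: y₂/y₁ = ½[√(1 + 8Fr₁²) − 1] = ½[√202.6 − 1] = 6.62.
y₂ = 6.62 × 0.183 = 1.21 ft.
Head loss: ΔE = (y₂ − y₁)³/(4y₁y₂) = (1.21 − 0.183)³/(4×0.183×1.21) = 1.09/0.886 = 1.23 ft.

y₂ = 1.21 ft; ΔE = 1.23 ft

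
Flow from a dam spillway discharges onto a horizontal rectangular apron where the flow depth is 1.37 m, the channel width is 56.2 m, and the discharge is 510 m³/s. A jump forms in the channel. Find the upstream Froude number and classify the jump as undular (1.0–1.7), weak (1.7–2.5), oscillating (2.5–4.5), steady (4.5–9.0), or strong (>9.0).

Fr₁ = 1.81; weak jump

q = Q/b = 510/56.2 = 9.07 m²/s; V₁ = q/y₁ = 6.62 m/s. Fr₁ = V₁/√(g·y₁) = 1.81.
Fr₁ = 1.81 lies in the weak range.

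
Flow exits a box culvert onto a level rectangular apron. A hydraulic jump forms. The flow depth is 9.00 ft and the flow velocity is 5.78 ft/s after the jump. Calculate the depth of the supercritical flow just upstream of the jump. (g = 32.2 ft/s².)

Fr₂ = V₂/√(g·y₂) = 5.78/√(32.2×9.00) = 0.340.
Applying the sequent-depth relation in reverse, y₁/y₂ = ½[√(1 + 8Fr₂²) − 1] = ½[√1.922 − 1] = 0.193.
y₁ = 0.193 × 9.00 = 1.74 ft.

y₁ = 1.74 ft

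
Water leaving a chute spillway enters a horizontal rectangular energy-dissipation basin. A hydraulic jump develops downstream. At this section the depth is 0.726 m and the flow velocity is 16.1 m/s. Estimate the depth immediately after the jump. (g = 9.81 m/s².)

y₂ = 5.84 m

Fr₁ = V₁/√(g·y₁) = 16.1/√(9.81×0.726) = 6.03.
By Bélanger, y₂/y₁ = ½[√(1 + 8Fr₁²) − 1] = ½[√292.2 − 1] = 8.05.
y₂ = 8.05 × 0.726 = 5.84 m.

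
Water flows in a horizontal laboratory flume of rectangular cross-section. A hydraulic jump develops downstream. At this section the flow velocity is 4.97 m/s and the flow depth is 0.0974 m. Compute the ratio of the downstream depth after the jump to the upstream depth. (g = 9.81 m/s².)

Fr₁ = V₁/√(g·y₁) = 4.97/√(9.81×0.0974) = 5.08.
Bélanger equation: y₂/y₁ = ½[√(1 + 8Fr₁²) − 1] = ½[√207.8 − 1] = 6.71.

y₂/y₁ = 6.71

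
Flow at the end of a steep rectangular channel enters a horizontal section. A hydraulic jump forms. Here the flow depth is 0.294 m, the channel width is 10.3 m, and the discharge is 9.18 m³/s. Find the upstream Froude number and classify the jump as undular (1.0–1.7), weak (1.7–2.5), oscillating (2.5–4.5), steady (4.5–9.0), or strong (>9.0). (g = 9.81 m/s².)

q = Q/b = 9.18/10.3 = 0.891 m²/s; V₁ = q/y₁ = 3.03 m/s. Fr₁ = V₁/√(g·y₁) = 1.79.
Fr₁ = 1.79 lies in the weak range.

Fr₁ = 1.79; weak jump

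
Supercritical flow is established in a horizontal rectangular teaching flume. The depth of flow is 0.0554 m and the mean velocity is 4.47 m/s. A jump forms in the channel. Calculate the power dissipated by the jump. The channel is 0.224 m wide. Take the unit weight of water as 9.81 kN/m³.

Fr₁ = V₁/√(g·y₁) = 4.47/√(9.81×0.0554) = 6.06.
By Bélanger, y₂/y₁ = ½[√(1 + 8Fr₁²) − 1] = ½[√295.1 − 1] = 8.09.
y₂ = 8.09 × 0.0554 = 0.448 m.
q = V₁·y₁ = 4.47 × 0.0554 = 0.248 m²/s. V₂ = q/y₂ = 0.248/0.448 = 0.553 m/s. E₁ = y₁ + V₁²/2g = 1.07 m; E₂ = y₂ + V₂²/2g = 0.464 m. ΔE = E₁ − E₂ = 0.610 m.
Q = q·b = 0.248 × 0.224 = 0.0555 m³/s. P = γ·Q·ΔE = 9.81 × 0.0555 × 0.610 = 0.332 kW.

P = 0.332 kW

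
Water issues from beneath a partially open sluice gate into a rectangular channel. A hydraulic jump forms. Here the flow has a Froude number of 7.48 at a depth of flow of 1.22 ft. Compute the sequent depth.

Fr₁ = 7.48 (given).
By Bélanger, y₂/y₁ = ½[√(1 + 8Fr₁²) − 1] = ½[√448.6 − 1] = 10.1.
y₂ = 10.1 × 1.22 = 12.3 ft.

y₂ = 12.3 ft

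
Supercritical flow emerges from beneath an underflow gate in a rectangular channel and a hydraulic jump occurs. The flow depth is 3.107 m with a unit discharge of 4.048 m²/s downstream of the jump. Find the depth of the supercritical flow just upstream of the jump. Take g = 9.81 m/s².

y₁ = 0.3143 m

V₂ = q/y₂ = 4.048/3.107 = 1.303 m/s; Fr₂ = V₂/√(g·y₂) = 0.2360.
The Bélanger relation is symmetric: y₁/y₂ = ½[√(1 + 8Fr₂²) − 1] = ½[√1.4455 − 1] = 0.1012.
y₁ = 0.1012 × 3.107 = 0.3143 m.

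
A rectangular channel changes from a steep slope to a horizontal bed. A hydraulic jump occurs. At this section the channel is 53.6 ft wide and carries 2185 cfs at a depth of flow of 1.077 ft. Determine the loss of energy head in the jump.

q = Q/b = 2185/53.6 = 40.76 ft²/s; V₁ = q/y₁ = 37.85 ft/s. Fr₁ = V₁/√(g·y₁) = 6.427.
From the momentum equation for a rectangular channel, y₂/y₁ = ½[√(1 + 8Fr₁²) − 1] = ½[√331.49 − 1] = 8.603.
y₂ = 8.603 × 1.077 = 9.266 ft.
Head loss: ΔE = (y₂ − y₁)³/(4y₁y₂) = (9.266 − 1.077)³/(4×1.077×9.266) = 549.1/39.92 = 13.76 ft.

ΔE = 13.76 ft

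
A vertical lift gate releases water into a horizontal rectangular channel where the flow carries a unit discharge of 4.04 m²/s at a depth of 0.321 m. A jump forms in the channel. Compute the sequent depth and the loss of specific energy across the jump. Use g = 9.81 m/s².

y₂ = 3.06 m; ΔE = 5.24 m

V₁ = q/y₁ = 4.04/0.321 = 12.6 m/s. Fr₁ = V₁/√(g·y₁) = 12.6/√(9.81×0.321) = 7.09.
From the momentum equation for a rectangular channel, y₂/y₁ = ½[√(1 + 8Fr₁²) − 1] = ½[√403.4 − 1] = 9.54.
y₂ = 9.54 × 0.321 = 3.06 m.
V₂ = q/y₂ = 4.04/3.06 = 1.32 m/s. E₁ = y₁ + V₁²/2g = 8.39 m; E₂ = y₂ + V₂²/2g = 3.15 m. ΔE = E₁ − E₂ = 5.24 m.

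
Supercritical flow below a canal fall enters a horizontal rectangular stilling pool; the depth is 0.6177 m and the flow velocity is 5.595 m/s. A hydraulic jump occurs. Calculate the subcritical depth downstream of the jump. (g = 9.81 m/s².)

Fr₁ = V₁/√(g·y₁) = 5.595/√(9.81×0.6177) = 2.273.
From the momentum equation for a rectangular channel, y₂/y₁ = ½[√(1 + 8Fr₁²) − 1] = ½[√42.328 − 1] = 2.753.
y₂ = 2.753 × 0.6177 = 1.701 m.

y₂ = 1.701 m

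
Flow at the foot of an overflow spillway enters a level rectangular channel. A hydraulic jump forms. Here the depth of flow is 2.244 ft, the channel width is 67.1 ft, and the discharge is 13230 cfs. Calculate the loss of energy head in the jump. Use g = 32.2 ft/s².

q = Q/b = 13230/67.1 = 197.2 ft²/s; V₁ = q/y₁ = 87.86 ft/s. Fr₁ = V₁/√(g·y₁) = 10.34.
Sequent-depth ratio: y₂/y₁ = ½[√(1 + 8Fr₁²) − 1] = ½[√855.75 − 1] = 14.13.
y₂ = 14.13 × 2.244 = 31.70 ft.
Head loss: ΔE = (y₂ − y₁)³/(4y₁y₂) = (31.70 − 2.244)³/(4×2.244×31.70) = 25558/284.5 = 89.82 ft.

ΔE = 89.82 ft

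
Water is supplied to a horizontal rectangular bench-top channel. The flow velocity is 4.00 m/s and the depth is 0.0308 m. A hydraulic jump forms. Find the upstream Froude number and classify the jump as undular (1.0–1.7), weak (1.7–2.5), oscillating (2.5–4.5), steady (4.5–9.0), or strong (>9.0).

Fr₁ = V₁/√(g·y₁) = 4.00/√(9.81×0.0308) = 7.28.
Fr₁ = 7.28 lies in the steady range.

Fr₁ = 7.28; steady jump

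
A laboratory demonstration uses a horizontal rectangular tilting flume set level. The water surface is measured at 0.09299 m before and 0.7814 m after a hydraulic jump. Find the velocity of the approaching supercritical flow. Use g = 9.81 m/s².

V₁ = 6.003 m/s

For a rectangular channel the momentum equation gives q² = ½·g·y₁·y₂·(y₁ + y₂) = ½×9.81×0.09299×0.7814×0.8744 = 0.3116.
q = √0.3116 = 0.5582 m²/s.
V₁ = q/y₁ = 0.5582/0.09299 = 6.003 m/s.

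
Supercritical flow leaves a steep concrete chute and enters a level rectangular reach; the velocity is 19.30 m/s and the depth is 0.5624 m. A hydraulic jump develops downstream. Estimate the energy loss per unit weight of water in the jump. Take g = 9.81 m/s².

ΔE = 13.13 m

Fr₁ = V₁/√(g·y₁) = 19.30/√(9.81×0.5624) = 8.217.
By Bélanger, y₂/y₁ = ½[√(1 + 8Fr₁²) − 1] = ½[√541.12 − 1] = 11.13.
y₂ = 11.13 × 0.5624 = 6.260 m.
q = V₁·y₁ = 19.30 × 0.5624 = 10.85 m²/s. V₂ = q/y₂ = 10.85/6.260 = 1.734 m/s. E₁ = y₁ + V₁²/2g = 19.55 m; E₂ = y₂ + V₂²/2g = 6.413 m. ΔE = E₁ − E₂ = 13.13 m.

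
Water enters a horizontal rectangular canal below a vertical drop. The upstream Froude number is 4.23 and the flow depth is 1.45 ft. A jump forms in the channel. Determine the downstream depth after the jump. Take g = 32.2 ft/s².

Fr₁ = 4.23 (given).
Bélanger equation: y₂/y₁ = ½[√(1 + 8Fr₁²) − 1] = ½[√144.1 − 1] = 5.50.
y₂ = 5.50 × 1.45 = 7.98 ft.

y₂ = 7.98 ft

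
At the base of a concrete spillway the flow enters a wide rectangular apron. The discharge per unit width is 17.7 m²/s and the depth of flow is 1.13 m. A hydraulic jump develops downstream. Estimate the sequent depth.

y₂ = 6.97 m

V₁ = q/y₁ = 17.7/1.13 = 15.7 m/s. Fr₁ = V₁/√(g·y₁) = 15.7/√(9.81×1.13) = 4.70.
From the momentum equation for a rectangular channel, y₂/y₁ = ½[√(1 + 8Fr₁²) − 1] = ½[√178.1 − 1] = 6.17.
y₂ = 6.17 × 1.13 = 6.97 m.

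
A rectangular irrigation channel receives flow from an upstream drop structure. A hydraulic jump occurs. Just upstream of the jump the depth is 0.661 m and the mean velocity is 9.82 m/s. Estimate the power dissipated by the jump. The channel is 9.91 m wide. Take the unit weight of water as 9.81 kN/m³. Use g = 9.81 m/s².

Fr₁ = V₁/√(g·y₁) = 9.82/√(9.81×0.661) = 3.86.
Conjugate-depth relation: y₂/y₁ = ½[√(1 + 8Fr₁²) − 1] = ½[√120.0 − 1] = 4.98.
y₂ = 4.98 × 0.661 = 3.29 m.
q = V₁·y₁ = 9.82 × 0.661 = 6.49 m²/s. V₂ = q/y₂ = 6.49/3.29 = 1.97 m/s. E₁ = y₁ + V₁²/2g = 5.58 m; E₂ = y₂ + V₂²/2g = 3.49 m. ΔE = E₁ − E₂ = 2.09 m.
Q = q·b = 6.49 × 9.91 = 64.3 m³/s. P = γ·Q·ΔE = 9.81 × 64.3 × 2.09 = 1318 kW.

P = 1318 kW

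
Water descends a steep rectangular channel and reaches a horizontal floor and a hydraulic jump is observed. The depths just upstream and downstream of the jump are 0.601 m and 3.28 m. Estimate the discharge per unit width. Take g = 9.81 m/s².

For a rectangular channel the momentum equation gives q² = ½·g·y₁·y₂·(y₁ + y₂) = ½×9.81×0.601×3.28×3.88 = 37.5.
q = √37.5 = 6.13 m²/s.

q = 6.13 m²/s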